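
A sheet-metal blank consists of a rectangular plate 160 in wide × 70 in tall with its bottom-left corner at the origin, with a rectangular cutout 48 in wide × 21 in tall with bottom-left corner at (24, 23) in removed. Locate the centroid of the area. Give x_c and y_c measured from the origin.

x_c = 83.16 in, y_c = 35.15 in

plate: A = 160 × 70 = 11200.00, centroid at (80.00, 35.00).
hole: A = −(48 × 21) = -1008.00, centroid at (48.00, 33.50).
ΣA = 10192.00 in²
ΣAx_c = (11200.00)(80.00) + (-1008.00)(48.00) = 847616.00 in³
ΣAy_c = (11200.00)(35.00) + (-1008.00)(33.50) = 358232.00 in³
x_c = 847616.00 / 10192.00 = 83.16 in
y_c = 358232.00 / 10192.00 = 35.15 in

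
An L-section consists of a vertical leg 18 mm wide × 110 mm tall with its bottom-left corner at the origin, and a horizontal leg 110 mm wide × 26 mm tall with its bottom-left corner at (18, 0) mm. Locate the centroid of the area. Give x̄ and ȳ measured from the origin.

vertical leg: A = 18 × 110 = 1980.00, centroid at (9.00, 55.00).
horizontal leg: A = 110 × 26 = 2860.00, centroid at (73.00, 13.00).
ΣA = 4840.00 mm²
ΣAx̄ = (1980.00)(9.00) + (2860.00)(73.00) = 226600.00 mm³
ΣAȳ = (1980.00)(55.00) + (2860.00)(13.00) = 146080.00 mm³
x̄ = 226600.00 / 4840.00 = 46.82 mm
ȳ = 146080.00 / 4840.00 = 30.18 mm

x̄ = 46.82 mm, ȳ = 30.18 mm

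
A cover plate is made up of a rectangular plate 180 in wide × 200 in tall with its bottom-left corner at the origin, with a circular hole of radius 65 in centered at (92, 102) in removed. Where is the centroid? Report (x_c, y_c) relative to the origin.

x_c = 88.83 in, y_c = 98.83 in

plate: A = 180 × 200 = 36000.00, centroid at (90.00, 100.00).
hole: A = −π·65² = -13273.23, centroid at (92.00, 102.00).
ΣA = 22726.77 in², ΣAx_c = 2018862.94 in³, ΣAy_c = 2246130.65 in³.
x_c = 2018862.94/22726.77 = 88.83 in; y_c = 2246130.65/22726.77 = 98.83 in.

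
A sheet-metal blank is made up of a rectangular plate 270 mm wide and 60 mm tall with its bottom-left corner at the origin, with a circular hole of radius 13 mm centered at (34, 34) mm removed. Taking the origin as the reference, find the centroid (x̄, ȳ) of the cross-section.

x̄ = 138.42 mm, ȳ = 29.86 mm

plate: A = 270 × 60 = 16200.00, centroid at (135.00, 30.00).
hole: A = −π·13² = -530.93, centroid at (34.00, 34.00).
ΣA = 15669.07 mm², ΣAx̄ = 2168948.41 mm³, ΣAȳ = 467948.41 mm³.
x̄ = 2168948.41/15669.07 = 138.42 mm; ȳ = 467948.41/15669.07 = 29.86 mm.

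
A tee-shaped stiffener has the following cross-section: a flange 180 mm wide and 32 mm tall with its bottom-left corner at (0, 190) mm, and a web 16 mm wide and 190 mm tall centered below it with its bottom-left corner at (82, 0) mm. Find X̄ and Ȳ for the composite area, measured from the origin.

web: A = 16 × 190 = 3040.00, centroid at (90.00, 95.00).
flange: A = 180 × 32 = 5760.00, centroid at (90.00, 206.00).
ΣA = 8800.00 mm²
ΣAX̄ = (3040.00)(90.00) + (5760.00)(90.00) = 792000.00 mm³
ΣAȲ = (3040.00)(95.00) + (5760.00)(206.00) = 1475360.00 mm³
X̄ = 792000.00 / 8800.00 = 90.00 mm
Ȳ = 1475360.00 / 8800.00 = 167.65 mm

X̄ = 90.00 mm, Ȳ = 167.65 mm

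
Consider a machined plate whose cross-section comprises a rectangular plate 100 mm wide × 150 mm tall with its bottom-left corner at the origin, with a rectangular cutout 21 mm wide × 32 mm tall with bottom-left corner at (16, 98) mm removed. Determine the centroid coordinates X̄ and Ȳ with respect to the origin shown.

Part | A | x̄ᵢ | ȳᵢ | A·x̄ᵢ | A·ȳᵢ
plate | 15000.00 | 50.00 | 75.00 | 750000.00 | 1125000.00
hole | -672.00 | 26.50 | 114.00 | -17808.00 | -76608.00
Σ | 14328.00 |  |  | 732192.00 | 1048392.00
X̄ = 732192.00 / 14328.00 = 51.10 mm
Ȳ = 1048392.00 / 14328.00 = 73.17 mm

X̄ = 51.10 mm, Ȳ = 73.17 mm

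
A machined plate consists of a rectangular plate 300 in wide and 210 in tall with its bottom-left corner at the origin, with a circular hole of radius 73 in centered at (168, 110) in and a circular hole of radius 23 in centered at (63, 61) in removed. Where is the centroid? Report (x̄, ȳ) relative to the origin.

Part | A | x̄ᵢ | ȳᵢ | A·x̄ᵢ | A·ȳᵢ
plate | 63000.00 | 150.00 | 105.00 | 9450000.00 | 6615000.00
hole 1 | -16741.55 | 168.00 | 110.00 | -2812579.94 | -1841570.20
hole 2 | -1661.90 | 63.00 | 61.00 | -104699.86 | -101376.05
Σ | 44596.55 |  |  | 6532720.20 | 4672053.75
x̄ = 6532720.20 / 44596.55 = 146.48 in
ȳ = 4672053.75 / 44596.55 = 104.76 in

x̄ = 146.48 in, ȳ = 104.76 in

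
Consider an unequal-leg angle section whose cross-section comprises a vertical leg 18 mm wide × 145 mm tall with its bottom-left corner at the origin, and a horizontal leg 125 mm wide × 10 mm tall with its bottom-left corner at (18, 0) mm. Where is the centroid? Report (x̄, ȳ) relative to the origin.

vertical leg: A = 18 × 145 = 2610.00, centroid at (9.00, 72.50).
horizontal leg: A = 125 × 10 = 1250.00, centroid at (80.50, 5.00).
ΣA = 3860.00 mm², ΣAx̄ = 124115.00 mm³, ΣAȳ = 195475.00 mm³.
x̄ = 124115.00/3860.00 = 32.15 mm; ȳ = 195475.00/3860.00 = 50.64 mm.

x̄ = 32.15 mm, ȳ = 50.64 mm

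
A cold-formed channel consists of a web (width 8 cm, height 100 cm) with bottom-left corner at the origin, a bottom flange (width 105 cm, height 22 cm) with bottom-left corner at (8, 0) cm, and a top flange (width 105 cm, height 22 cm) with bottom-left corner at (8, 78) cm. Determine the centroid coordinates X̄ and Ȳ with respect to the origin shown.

Part | A | x̄ᵢ | ȳᵢ | A·x̄ᵢ | A·ȳᵢ
web | 800.00 | 4.00 | 50.00 | 3200.00 | 40000.00
bottom flange | 2310.00 | 60.50 | 11.00 | 139755.00 | 25410.00
top flange | 2310.00 | 60.50 | 89.00 | 139755.00 | 205590.00
Σ | 5420.00 |  |  | 282710.00 | 271000.00
X̄ = 282710.00 / 5420.00 = 52.16 cm
Ȳ = 271000.00 / 5420.00 = 50.00 cm

X̄ = 52.16 cm, Ȳ = 50.00 cm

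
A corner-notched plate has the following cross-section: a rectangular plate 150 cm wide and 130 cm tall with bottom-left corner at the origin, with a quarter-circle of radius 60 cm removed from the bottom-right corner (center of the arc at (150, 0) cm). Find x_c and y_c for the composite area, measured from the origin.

plate: A = 150 × 130 = 19500.00, centroid at (75.00, 65.00).
removed quarter-circle: A = −¼π·60² = -2827.43, centroid at (124.54, 25.46).
ΣA = 16672.57 cm²
ΣAx_c = (19500.00)(75.00) + (-2827.43)(124.54) = 1110384.99 cm³
ΣAy_c = (19500.00)(65.00) + (-2827.43)(25.46) = 1195500.00 cm³
x_c = 1110384.99 / 16672.57 = 66.60 cm
y_c = 1195500.00 / 16672.57 = 71.70 cm

x_c = 66.60 cm, y_c = 71.70 cm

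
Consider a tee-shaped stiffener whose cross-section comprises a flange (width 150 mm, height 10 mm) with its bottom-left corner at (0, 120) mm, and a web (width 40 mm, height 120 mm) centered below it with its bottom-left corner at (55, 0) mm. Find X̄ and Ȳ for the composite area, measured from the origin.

X̄ = 75.00 mm, Ȳ = 75.48 mm

Part | A | x̄ᵢ | ȳᵢ | A·x̄ᵢ | A·ȳᵢ
web | 4800.00 | 75.00 | 60.00 | 360000.00 | 288000.00
flange | 1500.00 | 75.00 | 125.00 | 112500.00 | 187500.00
Σ | 6300.00 |  |  | 472500.00 | 475500.00
X̄ = 472500.00 / 6300.00 = 75.00 mm
Ȳ = 475500.00 / 6300.00 = 75.48 mm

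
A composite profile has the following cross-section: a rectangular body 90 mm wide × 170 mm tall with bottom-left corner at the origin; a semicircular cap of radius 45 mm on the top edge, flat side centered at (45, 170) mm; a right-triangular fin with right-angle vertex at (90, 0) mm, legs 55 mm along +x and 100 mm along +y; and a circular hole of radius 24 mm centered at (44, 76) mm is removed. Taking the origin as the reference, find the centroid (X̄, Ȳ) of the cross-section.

rectangular body: A = 90 × 170 = 15300.00, centroid at (45.00, 85.00).
semicircular top: A = ½π·45² = 3180.86, centroid at (45.00, 189.10).
triangular fin: A = ½·55·100 = 2750.00, centroid at (108.33, 33.33).
hole: A = −π·24² = -1809.56, centroid at (44.00, 76.00).
ΣA = 19421.31 mm², ΣAX̄ = 1049934.96 mm³, ΣAȲ = 1856136.94 mm³.
X̄ = 1049934.96/19421.31 = 54.06 mm; Ȳ = 1856136.94/19421.31 = 95.57 mm.

X̄ = 54.06 mm, Ȳ = 95.57 mm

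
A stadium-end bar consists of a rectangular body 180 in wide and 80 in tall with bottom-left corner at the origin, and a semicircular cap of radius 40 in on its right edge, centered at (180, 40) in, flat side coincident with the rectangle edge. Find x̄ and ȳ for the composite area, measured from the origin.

x̄ = 105.90 in, ȳ = 40.00 in

rectangular body: A = 180 × 80 = 14400.00, centroid at (90.00, 40.00).
semicircular end: A = ½π·40² = 2513.27, centroid at (196.98, 40.00).
ΣA = 16913.27 in², ΣAx̄ = 1791056.01 in³, ΣAȳ = 676530.96 in³.
x̄ = 1791056.01/16913.27 = 105.90 in; ȳ = 676530.96/16913.27 = 40.00 in.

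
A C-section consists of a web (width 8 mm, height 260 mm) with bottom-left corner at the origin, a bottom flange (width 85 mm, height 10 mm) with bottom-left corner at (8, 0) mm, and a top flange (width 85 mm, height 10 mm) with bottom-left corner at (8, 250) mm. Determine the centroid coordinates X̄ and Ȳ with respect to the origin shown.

Part | A | x̄ᵢ | ȳᵢ | A·x̄ᵢ | A·ȳᵢ
web | 2080.00 | 4.00 | 130.00 | 8320.00 | 270400.00
bottom flange | 850.00 | 50.50 | 5.00 | 42925.00 | 4250.00
top flange | 850.00 | 50.50 | 255.00 | 42925.00 | 216750.00
Σ | 3780.00 |  |  | 94170.00 | 491400.00
X̄ = 94170.00 / 3780.00 = 24.91 mm
Ȳ = 491400.00 / 3780.00 = 130.00 mm

X̄ = 24.91 mm, Ȳ = 130.00 mm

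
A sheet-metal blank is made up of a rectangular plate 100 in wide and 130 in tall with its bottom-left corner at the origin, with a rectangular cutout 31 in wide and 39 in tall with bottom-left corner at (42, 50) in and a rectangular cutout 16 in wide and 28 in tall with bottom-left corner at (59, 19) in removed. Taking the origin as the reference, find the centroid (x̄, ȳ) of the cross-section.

plate: A = 100 × 130 = 13000.00, centroid at (50.00, 65.00).
hole 1: A = −(31 × 39) = -1209.00, centroid at (57.50, 69.50).
hole 2: A = −(16 × 28) = -448.00, centroid at (67.00, 33.00).
ΣA = 11343.00 in²
ΣAx̄ = (13000.00)(50.00) + (-1209.00)(57.50) + (-448.00)(67.00) = 550466.50 in³
ΣAȳ = (13000.00)(65.00) + (-1209.00)(69.50) + (-448.00)(33.00) = 746190.50 in³
x̄ = 550466.50 / 11343.00 = 48.53 in
ȳ = 746190.50 / 11343.00 = 65.78 in

x̄ = 48.53 in, ȳ = 65.78 in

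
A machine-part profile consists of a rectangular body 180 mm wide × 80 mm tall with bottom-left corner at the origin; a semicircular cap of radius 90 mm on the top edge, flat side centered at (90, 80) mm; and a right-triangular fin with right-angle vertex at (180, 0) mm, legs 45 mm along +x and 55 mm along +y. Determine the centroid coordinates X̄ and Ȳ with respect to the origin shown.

X̄ = 94.58 mm, Ȳ = 74.14 mm

Part | A | x̄ᵢ | ȳᵢ | A·x̄ᵢ | A·ȳᵢ
rectangular body | 14400.00 | 90.00 | 40.00 | 1296000.00 | 576000.00
semicircular top | 12723.45 | 90.00 | 118.20 | 1145110.52 | 1503876.02
triangular fin | 1237.50 | 195.00 | 18.33 | 241312.50 | 22687.50
Σ | 28360.95 |  |  | 2682423.02 | 2102563.52
X̄ = 2682423.02 / 28360.95 = 94.58 mm
Ȳ = 2102563.52 / 28360.95 = 74.14 mm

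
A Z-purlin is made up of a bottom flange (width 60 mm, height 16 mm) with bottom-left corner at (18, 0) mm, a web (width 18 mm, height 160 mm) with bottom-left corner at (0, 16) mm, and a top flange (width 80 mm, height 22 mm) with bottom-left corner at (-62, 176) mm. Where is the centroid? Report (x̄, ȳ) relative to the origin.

x̄ = 5.94 mm, ȳ = 109.51 mm

bottom flange: A = 60 × 16 = 960.00, centroid at (48.00, 8.00).
web: A = 18 × 160 = 2880.00, centroid at (9.00, 96.00).
top flange: A = 80 × 22 = 1760.00, centroid at (-22.00, 187.00).
ΣA = 5600.00 mm², ΣAx̄ = 33280.00 mm³, ΣAȳ = 613280.00 mm³.
x̄ = 33280.00/5600.00 = 5.94 mm; ȳ = 613280.00/5600.00 = 109.51 mm.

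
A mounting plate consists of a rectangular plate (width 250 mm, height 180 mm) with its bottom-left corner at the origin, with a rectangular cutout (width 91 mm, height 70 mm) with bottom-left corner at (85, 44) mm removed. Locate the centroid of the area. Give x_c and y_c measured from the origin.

x_c = 124.09 mm, y_c = 91.81 mm

Part | A | x̄ᵢ | ȳᵢ | A·x̄ᵢ | A·ȳᵢ
plate | 45000.00 | 125.00 | 90.00 | 5625000.00 | 4050000.00
hole | -6370.00 | 130.50 | 79.00 | -831285.00 | -503230.00
Σ | 38630.00 |  |  | 4793715.00 | 3546770.00
x_c = 4793715.00 / 38630.00 = 124.09 mm
y_c = 3546770.00 / 38630.00 = 91.81 mm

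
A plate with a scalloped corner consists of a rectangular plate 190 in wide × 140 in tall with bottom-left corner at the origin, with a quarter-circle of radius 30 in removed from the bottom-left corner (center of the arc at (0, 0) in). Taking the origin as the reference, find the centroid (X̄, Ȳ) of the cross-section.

plate: A = 190 × 140 = 26600.00, centroid at (95.00, 70.00).
removed quarter-circle: A = −¼π·30² = -706.86, centroid at (12.73, 12.73).
ΣA = 25893.14 in², ΣAX̄ = 2518000.00 in³, ΣAȲ = 1853000.00 in³.
X̄ = 2518000.00/25893.14 = 97.25 in; Ȳ = 1853000.00/25893.14 = 71.56 in.

X̄ = 97.25 in, Ȳ = 71.56 in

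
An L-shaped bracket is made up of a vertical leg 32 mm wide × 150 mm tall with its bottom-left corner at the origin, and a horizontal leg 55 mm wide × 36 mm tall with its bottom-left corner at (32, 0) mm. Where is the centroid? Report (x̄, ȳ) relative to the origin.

x̄ = 28.70 mm, ȳ = 58.35 mm

vertical leg: A = 32 × 150 = 4800.00, centroid at (16.00, 75.00).
horizontal leg: A = 55 × 36 = 1980.00, centroid at (59.50, 18.00).
ΣA = 6780.00 mm²
ΣAx̄ = (4800.00)(16.00) + (1980.00)(59.50) = 194610.00 mm³
ΣAȳ = (4800.00)(75.00) + (1980.00)(18.00) = 395640.00 mm³
x̄ = 194610.00 / 6780.00 = 28.70 mm
ȳ = 395640.00 / 6780.00 = 58.35 mm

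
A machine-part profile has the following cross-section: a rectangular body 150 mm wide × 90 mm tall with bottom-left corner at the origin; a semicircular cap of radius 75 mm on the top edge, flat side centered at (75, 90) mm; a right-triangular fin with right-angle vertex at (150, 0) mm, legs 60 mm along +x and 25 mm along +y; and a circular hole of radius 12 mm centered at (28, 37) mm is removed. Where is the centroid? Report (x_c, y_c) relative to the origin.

rectangular body: A = 150 × 90 = 13500.00, centroid at (75.00, 45.00).
semicircular top: A = ½π·75² = 8835.73, centroid at (75.00, 121.83).
triangular fin: A = ½·60·25 = 750.00, centroid at (170.00, 8.33).
hole: A = −π·12² = -452.39, centroid at (28.00, 37.00).
ΣA = 22633.34 mm², ΣAx_c = 1790012.80 mm³, ΣAy_c = 1673477.23 mm³.
x_c = 1790012.80/22633.34 = 79.09 mm; y_c = 1673477.23/22633.34 = 73.94 mm.

x_c = 79.09 mm, y_c = 73.94 mm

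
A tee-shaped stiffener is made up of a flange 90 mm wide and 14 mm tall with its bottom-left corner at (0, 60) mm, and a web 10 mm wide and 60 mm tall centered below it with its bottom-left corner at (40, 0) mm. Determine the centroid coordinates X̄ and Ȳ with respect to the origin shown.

Part | A | x̄ᵢ | ȳᵢ | A·x̄ᵢ | A·ȳᵢ
web | 600.00 | 45.00 | 30.00 | 27000.00 | 18000.00
flange | 1260.00 | 45.00 | 67.00 | 56700.00 | 84420.00
Σ | 1860.00 |  |  | 83700.00 | 102420.00
X̄ = 83700.00 / 1860.00 = 45.00 mm
Ȳ = 102420.00 / 1860.00 = 55.06 mm

X̄ = 45.00 mm, Ȳ = 55.06 mm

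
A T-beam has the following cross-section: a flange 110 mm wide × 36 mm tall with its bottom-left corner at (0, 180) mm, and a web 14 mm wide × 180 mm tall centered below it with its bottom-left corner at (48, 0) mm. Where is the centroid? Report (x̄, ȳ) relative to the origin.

x̄ = 55.00 mm, ȳ = 156.00 mm

web: A = 14 × 180 = 2520.00, centroid at (55.00, 90.00).
flange: A = 110 × 36 = 3960.00, centroid at (55.00, 198.00).
ΣA = 6480.00 mm², ΣAx̄ = 356400.00 mm³, ΣAȳ = 1010880.00 mm³.
x̄ = 356400.00/6480.00 = 55.00 mm; ȳ = 1010880.00/6480.00 = 156.00 mm.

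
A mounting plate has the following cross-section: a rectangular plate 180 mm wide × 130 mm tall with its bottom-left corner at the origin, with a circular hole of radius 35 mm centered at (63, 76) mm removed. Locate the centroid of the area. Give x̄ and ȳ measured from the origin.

x̄ = 95.31 mm, ȳ = 62.83 mm

plate: A = 180 × 130 = 23400.00, centroid at (90.00, 65.00).
hole: A = −π·35² = -3848.45, centroid at (63.00, 76.00).
ΣA = 19551.55 mm², ΣAx̄ = 1863547.59 mm³, ΣAȳ = 1228517.72 mm³.
x̄ = 1863547.59/19551.55 = 95.31 mm; ȳ = 1228517.72/19551.55 = 62.83 mm.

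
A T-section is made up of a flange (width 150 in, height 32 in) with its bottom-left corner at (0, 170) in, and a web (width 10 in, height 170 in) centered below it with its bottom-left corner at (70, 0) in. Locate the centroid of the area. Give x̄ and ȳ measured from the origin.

Part | A | x̄ᵢ | ȳᵢ | A·x̄ᵢ | A·ȳᵢ
web | 1700.00 | 75.00 | 85.00 | 127500.00 | 144500.00
flange | 4800.00 | 75.00 | 186.00 | 360000.00 | 892800.00
Σ | 6500.00 |  |  | 487500.00 | 1037300.00
x̄ = 487500.00 / 6500.00 = 75.00 in
ȳ = 1037300.00 / 6500.00 = 159.58 in

x̄ = 75.00 in, ȳ = 159.58 in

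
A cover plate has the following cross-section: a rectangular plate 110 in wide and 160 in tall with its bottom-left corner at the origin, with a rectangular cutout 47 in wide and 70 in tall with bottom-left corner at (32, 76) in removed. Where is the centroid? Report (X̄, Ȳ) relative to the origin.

plate: A = 110 × 160 = 17600.00, centroid at (55.00, 80.00).
hole: A = −(47 × 70) = -3290.00, centroid at (55.50, 111.00).
ΣA = 14310.00 in², ΣAX̄ = 785405.00 in³, ΣAȲ = 1042810.00 in³.
X̄ = 785405.00/14310.00 = 54.89 in; Ȳ = 1042810.00/14310.00 = 72.87 in.

X̄ = 54.89 in, Ȳ = 72.87 in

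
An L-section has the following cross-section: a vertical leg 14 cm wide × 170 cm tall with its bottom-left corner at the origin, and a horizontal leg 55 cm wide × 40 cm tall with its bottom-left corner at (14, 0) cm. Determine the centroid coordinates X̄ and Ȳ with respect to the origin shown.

vertical leg: A = 14 × 170 = 2380.00, centroid at (7.00, 85.00).
horizontal leg: A = 55 × 40 = 2200.00, centroid at (41.50, 20.00).
ΣA = 4580.00 cm², ΣAX̄ = 107960.00 cm³, ΣAȲ = 246300.00 cm³.
X̄ = 107960.00/4580.00 = 23.57 cm; Ȳ = 246300.00/4580.00 = 53.78 cm.

X̄ = 23.57 cm, Ȳ = 53.78 cm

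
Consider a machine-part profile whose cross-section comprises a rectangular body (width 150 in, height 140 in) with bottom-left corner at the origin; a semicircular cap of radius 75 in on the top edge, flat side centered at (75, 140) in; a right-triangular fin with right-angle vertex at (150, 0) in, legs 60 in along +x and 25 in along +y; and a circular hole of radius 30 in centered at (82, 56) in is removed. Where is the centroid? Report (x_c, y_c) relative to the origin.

rectangular body: A = 150 × 140 = 21000.00, centroid at (75.00, 70.00).
semicircular top: A = ½π·75² = 8835.73, centroid at (75.00, 171.83).
triangular fin: A = ½·60·25 = 750.00, centroid at (170.00, 8.33).
hole: A = −π·30² = -2827.43, centroid at (82.00, 56.00).
ΣA = 27758.30 in²
ΣAx_c = (21000.00)(75.00) + (8835.73)(75.00) + (750.00)(170.00) + (-2827.43)(82.00) = 2133330.16 in³
ΣAy_c = (21000.00)(70.00) + (8835.73)(171.83) + (750.00)(8.33) + (-2827.43)(56.00) = 2836165.84 in³
x_c = 2133330.16 / 27758.30 = 76.85 in
y_c = 2836165.84 / 27758.30 = 102.17 in

x_c = 76.85 in, y_c = 102.17 in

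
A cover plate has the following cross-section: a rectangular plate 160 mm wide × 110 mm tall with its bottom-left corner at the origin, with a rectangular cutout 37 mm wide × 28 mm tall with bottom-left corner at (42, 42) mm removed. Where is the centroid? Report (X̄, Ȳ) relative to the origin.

plate: A = 160 × 110 = 17600.00, centroid at (80.00, 55.00).
hole: A = −(37 × 28) = -1036.00, centroid at (60.50, 56.00).
ΣA = 16564.00 mm²
ΣAX̄ = (17600.00)(80.00) + (-1036.00)(60.50) = 1345322.00 mm³
ΣAȲ = (17600.00)(55.00) + (-1036.00)(56.00) = 909984.00 mm³
X̄ = 1345322.00 / 16564.00 = 81.22 mm
Ȳ = 909984.00 / 16564.00 = 54.94 mm

X̄ = 81.22 mm, Ȳ = 54.94 mm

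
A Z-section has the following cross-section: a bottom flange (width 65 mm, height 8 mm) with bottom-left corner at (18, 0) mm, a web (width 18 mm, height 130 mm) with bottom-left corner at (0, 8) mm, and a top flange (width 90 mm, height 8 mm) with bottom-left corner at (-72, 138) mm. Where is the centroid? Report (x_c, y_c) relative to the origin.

x_c = 7.79 mm, y_c = 76.85 mm

bottom flange: A = 65 × 8 = 520.00, centroid at (50.50, 4.00).
web: A = 18 × 130 = 2340.00, centroid at (9.00, 73.00).
top flange: A = 90 × 8 = 720.00, centroid at (-27.00, 142.00).
ΣA = 3580.00 mm², ΣAx_c = 27880.00 mm³, ΣAy_c = 275140.00 mm³.
x_c = 27880.00/3580.00 = 7.79 mm; y_c = 275140.00/3580.00 = 76.85 mm.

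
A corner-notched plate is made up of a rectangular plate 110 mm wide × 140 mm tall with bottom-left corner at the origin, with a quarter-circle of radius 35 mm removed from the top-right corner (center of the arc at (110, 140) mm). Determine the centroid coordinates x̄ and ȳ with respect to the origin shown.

plate: A = 110 × 140 = 15400.00, centroid at (55.00, 70.00).
removed quarter-circle: A = −¼π·35² = -962.11, centroid at (95.15, 125.15).
ΣA = 14437.89 mm²
ΣAx̄ = (15400.00)(55.00) + (-962.11)(95.15) = 755459.26 mm³
ΣAȳ = (15400.00)(70.00) + (-962.11)(125.15) = 957595.88 mm³
x̄ = 755459.26 / 14437.89 = 52.32 mm
ȳ = 957595.88 / 14437.89 = 66.33 mm

x̄ = 52.32 mm, ȳ = 66.33 mm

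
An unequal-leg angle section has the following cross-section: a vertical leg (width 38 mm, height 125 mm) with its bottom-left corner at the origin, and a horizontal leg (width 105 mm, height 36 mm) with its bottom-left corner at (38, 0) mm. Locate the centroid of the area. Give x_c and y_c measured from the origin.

x_c = 50.68 mm, y_c = 42.78 mm

Part | A | x̄ᵢ | ȳᵢ | A·x̄ᵢ | A·ȳᵢ
vertical leg | 4750.00 | 19.00 | 62.50 | 90250.00 | 296875.00
horizontal leg | 3780.00 | 90.50 | 18.00 | 342090.00 | 68040.00
Σ | 8530.00 |  |  | 432340.00 | 364915.00
x_c = 432340.00 / 8530.00 = 50.68 mm
y_c = 364915.00 / 8530.00 = 42.78 mm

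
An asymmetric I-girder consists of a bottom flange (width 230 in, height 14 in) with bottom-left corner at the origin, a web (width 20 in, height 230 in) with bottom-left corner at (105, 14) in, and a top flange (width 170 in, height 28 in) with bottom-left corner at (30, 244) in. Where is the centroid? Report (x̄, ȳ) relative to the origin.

bottom flange: A = 230 × 14 = 3220.00, centroid at (115.00, 7.00).
web: A = 20 × 230 = 4600.00, centroid at (115.00, 129.00).
top flange: A = 170 × 28 = 4760.00, centroid at (115.00, 258.00).
ΣA = 12580.00 in², ΣAx̄ = 1446700.00 in³, ΣAȳ = 1844020.00 in³.
x̄ = 1446700.00/12580.00 = 115.00 in; ȳ = 1844020.00/12580.00 = 146.58 in.

x̄ = 115.00 in, ȳ = 146.58 in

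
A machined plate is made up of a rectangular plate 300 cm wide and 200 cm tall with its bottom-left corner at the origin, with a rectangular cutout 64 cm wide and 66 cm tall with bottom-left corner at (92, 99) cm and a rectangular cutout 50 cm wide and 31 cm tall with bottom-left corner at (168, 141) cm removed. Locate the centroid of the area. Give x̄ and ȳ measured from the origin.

x̄ = 150.80 cm, ȳ = 95.89 cm

plate: A = 300 × 200 = 60000.00, centroid at (150.00, 100.00).
hole 1: A = −(64 × 66) = -4224.00, centroid at (124.00, 132.00).
hole 2: A = −(50 × 31) = -1550.00, centroid at (193.00, 156.50).
ΣA = 54226.00 cm², ΣAx̄ = 8177074.00 cm³, ΣAȳ = 5199857.00 cm³.
x̄ = 8177074.00/54226.00 = 150.80 cm; ȳ = 5199857.00/54226.00 = 95.89 cm.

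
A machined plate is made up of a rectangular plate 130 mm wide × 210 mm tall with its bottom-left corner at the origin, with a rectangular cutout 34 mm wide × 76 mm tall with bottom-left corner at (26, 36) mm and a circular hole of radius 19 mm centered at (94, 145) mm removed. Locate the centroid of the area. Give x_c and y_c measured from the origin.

x_c = 66.02 mm, y_c = 106.47 mm

Part | A | x̄ᵢ | ȳᵢ | A·x̄ᵢ | A·ȳᵢ
plate | 27300.00 | 65.00 | 105.00 | 1774500.00 | 2866500.00
hole 1 | -2584.00 | 43.00 | 74.00 | -111112.00 | -191216.00
hole 2 | -1134.11 | 94.00 | 145.00 | -106606.81 | -164446.67
Σ | 23581.89 |  |  | 1556781.19 | 2510837.33
x_c = 1556781.19 / 23581.89 = 66.02 mm
y_c = 2510837.33 / 23581.89 = 106.47 mm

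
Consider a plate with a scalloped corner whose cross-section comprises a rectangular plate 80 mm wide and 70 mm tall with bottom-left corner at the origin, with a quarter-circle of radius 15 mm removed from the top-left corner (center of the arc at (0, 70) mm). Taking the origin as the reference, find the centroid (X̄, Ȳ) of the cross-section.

X̄ = 41.10 mm, Ȳ = 34.07 mm

plate: A = 80 × 70 = 5600.00, centroid at (40.00, 35.00).
removed quarter-circle: A = −¼π·15² = -176.71, centroid at (6.37, 63.63).
ΣA = 5423.29 mm²
ΣAX̄ = (5600.00)(40.00) + (-176.71)(6.37) = 222875.00 mm³
ΣAȲ = (5600.00)(35.00) + (-176.71)(63.63) = 184754.98 mm³
X̄ = 222875.00 / 5423.29 = 41.10 mm
Ȳ = 184754.98 / 5423.29 = 34.07 mm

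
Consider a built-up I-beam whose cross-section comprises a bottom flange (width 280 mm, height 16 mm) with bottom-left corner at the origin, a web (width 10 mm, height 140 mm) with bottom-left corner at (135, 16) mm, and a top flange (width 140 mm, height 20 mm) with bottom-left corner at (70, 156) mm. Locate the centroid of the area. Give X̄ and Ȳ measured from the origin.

X̄ = 140.00 mm, Ȳ = 71.55 mm

Part | A | x̄ᵢ | ȳᵢ | A·x̄ᵢ | A·ȳᵢ
bottom flange | 4480.00 | 140.00 | 8.00 | 627200.00 | 35840.00
web | 1400.00 | 140.00 | 86.00 | 196000.00 | 120400.00
top flange | 2800.00 | 140.00 | 166.00 | 392000.00 | 464800.00
Σ | 8680.00 |  |  | 1215200.00 | 621040.00
X̄ = 1215200.00 / 8680.00 = 140.00 mm
Ȳ = 621040.00 / 8680.00 = 71.55 mm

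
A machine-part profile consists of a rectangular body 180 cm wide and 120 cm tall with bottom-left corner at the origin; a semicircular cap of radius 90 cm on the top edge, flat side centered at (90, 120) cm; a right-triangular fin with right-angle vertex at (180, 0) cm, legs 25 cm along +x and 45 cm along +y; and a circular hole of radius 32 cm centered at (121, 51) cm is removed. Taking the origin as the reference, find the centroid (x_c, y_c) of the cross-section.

rectangular body: A = 180 × 120 = 21600.00, centroid at (90.00, 60.00).
semicircular top: A = ½π·90² = 12723.45, centroid at (90.00, 158.20).
triangular fin: A = ½·25·45 = 562.50, centroid at (188.33, 15.00).
hole: A = −π·32² = -3216.99, centroid at (121.00, 51.00).
ΣA = 31668.96 cm², ΣAx_c = 2805792.13 cm³, ΣAy_c = 3153184.99 cm³.
x_c = 2805792.13/31668.96 = 88.60 cm; y_c = 3153184.99/31668.96 = 99.57 cm.

x_c = 88.60 cm, y_c = 99.57 cm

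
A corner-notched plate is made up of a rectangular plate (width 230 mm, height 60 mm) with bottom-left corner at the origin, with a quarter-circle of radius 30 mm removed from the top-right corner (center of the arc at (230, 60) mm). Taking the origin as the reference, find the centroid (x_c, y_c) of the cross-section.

plate: A = 230 × 60 = 13800.00, centroid at (115.00, 30.00).
removed quarter-circle: A = −¼π·30² = -706.86, centroid at (217.27, 47.27).
ΣA = 13093.14 mm²
ΣAx_c = (13800.00)(115.00) + (-706.86)(217.27) = 1433422.58 mm³
ΣAy_c = (13800.00)(30.00) + (-706.86)(47.27) = 380588.50 mm³
x_c = 1433422.58 / 13093.14 = 109.48 mm
y_c = 380588.50 / 13093.14 = 29.07 mm

x_c = 109.48 mm, y_c = 29.07 mm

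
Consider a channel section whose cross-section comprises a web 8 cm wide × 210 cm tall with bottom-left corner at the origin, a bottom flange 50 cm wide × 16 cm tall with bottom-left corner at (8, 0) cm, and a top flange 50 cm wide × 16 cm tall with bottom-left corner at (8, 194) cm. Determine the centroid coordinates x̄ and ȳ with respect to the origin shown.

x̄ = 18.15 cm, ȳ = 105.00 cm

web: A = 8 × 210 = 1680.00, centroid at (4.00, 105.00).
bottom flange: A = 50 × 16 = 800.00, centroid at (33.00, 8.00).
top flange: A = 50 × 16 = 800.00, centroid at (33.00, 202.00).
ΣA = 3280.00 cm², ΣAx̄ = 59520.00 cm³, ΣAȳ = 344400.00 cm³.
x̄ = 59520.00/3280.00 = 18.15 cm; ȳ = 344400.00/3280.00 = 105.00 cm.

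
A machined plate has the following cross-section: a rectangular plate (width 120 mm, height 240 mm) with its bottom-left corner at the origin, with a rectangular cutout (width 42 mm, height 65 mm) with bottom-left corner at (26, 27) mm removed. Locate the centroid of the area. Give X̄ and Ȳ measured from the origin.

plate: A = 120 × 240 = 28800.00, centroid at (60.00, 120.00).
hole: A = −(42 × 65) = -2730.00, centroid at (47.00, 59.50).
ΣA = 26070.00 mm²
ΣAX̄ = (28800.00)(60.00) + (-2730.00)(47.00) = 1599690.00 mm³
ΣAȲ = (28800.00)(120.00) + (-2730.00)(59.50) = 3293565.00 mm³
X̄ = 1599690.00 / 26070.00 = 61.36 mm
Ȳ = 3293565.00 / 26070.00 = 126.34 mm

X̄ = 61.36 mm, Ȳ = 126.34 mm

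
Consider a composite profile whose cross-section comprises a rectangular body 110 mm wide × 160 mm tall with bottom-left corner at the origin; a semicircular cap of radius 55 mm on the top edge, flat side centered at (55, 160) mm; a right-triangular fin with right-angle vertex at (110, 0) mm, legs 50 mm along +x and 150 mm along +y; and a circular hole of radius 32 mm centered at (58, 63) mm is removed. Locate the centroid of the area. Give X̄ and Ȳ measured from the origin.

rectangular body: A = 110 × 160 = 17600.00, centroid at (55.00, 80.00).
semicircular top: A = ½π·55² = 4751.66, centroid at (55.00, 183.34).
triangular fin: A = ½·50·150 = 3750.00, centroid at (126.67, 50.00).
hole: A = −π·32² = -3216.99, centroid at (58.00, 63.00).
ΣA = 22884.67 mm², ΣAX̄ = 1517755.77 mm³, ΣAȲ = 2264011.66 mm³.
X̄ = 1517755.77/22884.67 = 66.32 mm; Ȳ = 2264011.66/22884.67 = 98.93 mm.

X̄ = 66.32 mm, Ȳ = 98.93 mm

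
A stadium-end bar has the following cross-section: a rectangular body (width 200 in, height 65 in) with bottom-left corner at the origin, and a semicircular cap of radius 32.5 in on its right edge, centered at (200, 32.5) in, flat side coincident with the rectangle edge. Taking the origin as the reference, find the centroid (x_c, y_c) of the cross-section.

Part | A | x̄ᵢ | ȳᵢ | A·x̄ᵢ | A·ȳᵢ
rectangular body | 13000.00 | 100.00 | 32.50 | 1300000.00 | 422500.00
semicircular end | 1659.15 | 213.79 | 32.50 | 354716.14 | 53922.49
Σ | 14659.15 |  |  | 1654716.14 | 476422.49
x_c = 1654716.14 / 14659.15 = 112.88 in
y_c = 476422.49 / 14659.15 = 32.50 in

x_c = 112.88 in, y_c = 32.50 in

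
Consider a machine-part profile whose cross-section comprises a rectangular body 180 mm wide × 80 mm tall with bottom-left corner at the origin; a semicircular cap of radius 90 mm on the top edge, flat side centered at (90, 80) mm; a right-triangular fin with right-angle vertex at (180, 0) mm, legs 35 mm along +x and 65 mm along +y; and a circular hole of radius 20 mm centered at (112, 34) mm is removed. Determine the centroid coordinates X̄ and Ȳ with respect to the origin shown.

X̄ = 93.26 mm, Ȳ = 76.35 mm

rectangular body: A = 180 × 80 = 14400.00, centroid at (90.00, 40.00).
semicircular top: A = ½π·90² = 12723.45, centroid at (90.00, 118.20).
triangular fin: A = ½·35·65 = 1137.50, centroid at (191.67, 21.67).
hole: A = −π·20² = -1256.64, centroid at (112.00, 34.00).
ΣA = 27004.31 mm²
ΣAX̄ = (14400.00)(90.00) + (12723.45)(90.00) + (1137.50)(191.67) + (-1256.64)(112.00) = 2518388.00 mm³
ΣAȲ = (14400.00)(40.00) + (12723.45)(118.20) + (1137.50)(21.67) + (-1256.64)(34.00) = 2061796.19 mm³
X̄ = 2518388.00 / 27004.31 = 93.26 mm
Ȳ = 2061796.19 / 27004.31 = 76.35 mm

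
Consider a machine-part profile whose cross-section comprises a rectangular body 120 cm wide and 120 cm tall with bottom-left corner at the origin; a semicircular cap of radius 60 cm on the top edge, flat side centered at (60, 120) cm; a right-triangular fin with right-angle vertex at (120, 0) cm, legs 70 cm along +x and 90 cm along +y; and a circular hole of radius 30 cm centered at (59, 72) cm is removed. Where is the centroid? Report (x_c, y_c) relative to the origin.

x_c = 73.02 cm, y_c = 77.41 cm

rectangular body: A = 120 × 120 = 14400.00, centroid at (60.00, 60.00).
semicircular top: A = ½π·60² = 5654.87, centroid at (60.00, 145.46).
triangular fin: A = ½·70·90 = 3150.00, centroid at (143.33, 30.00).
hole: A = −π·30² = -2827.43, centroid at (59.00, 72.00).
ΣA = 20377.43 cm²
ΣAx_c = (14400.00)(60.00) + (5654.87)(60.00) + (3150.00)(143.33) + (-2827.43)(59.00) = 1487973.44 cm³
ΣAy_c = (14400.00)(60.00) + (5654.87)(145.46) + (3150.00)(30.00) + (-2827.43)(72.00) = 1577508.81 cm³
x_c = 1487973.44 / 20377.43 = 73.02 cm
y_c = 1577508.81 / 20377.43 = 77.41 cm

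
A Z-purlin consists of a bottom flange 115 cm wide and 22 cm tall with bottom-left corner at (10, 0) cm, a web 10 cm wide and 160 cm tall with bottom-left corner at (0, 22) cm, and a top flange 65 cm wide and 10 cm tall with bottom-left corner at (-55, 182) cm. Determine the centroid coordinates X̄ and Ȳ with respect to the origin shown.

bottom flange: A = 115 × 22 = 2530.00, centroid at (67.50, 11.00).
web: A = 10 × 160 = 1600.00, centroid at (5.00, 102.00).
top flange: A = 65 × 10 = 650.00, centroid at (-22.50, 187.00).
ΣA = 4780.00 cm²
ΣAX̄ = (2530.00)(67.50) + (1600.00)(5.00) + (650.00)(-22.50) = 164150.00 cm³
ΣAȲ = (2530.00)(11.00) + (1600.00)(102.00) + (650.00)(187.00) = 312580.00 cm³
X̄ = 164150.00 / 4780.00 = 34.34 cm
Ȳ = 312580.00 / 4780.00 = 65.39 cm

X̄ = 34.34 cm, Ȳ = 65.39 cm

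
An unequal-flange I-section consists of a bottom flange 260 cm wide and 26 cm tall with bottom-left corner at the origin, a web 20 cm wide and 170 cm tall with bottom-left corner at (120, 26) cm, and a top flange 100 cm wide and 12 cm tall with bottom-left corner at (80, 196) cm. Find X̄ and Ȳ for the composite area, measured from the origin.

X̄ = 130.00 cm, Ȳ = 62.30 cm

Part | A | x̄ᵢ | ȳᵢ | A·x̄ᵢ | A·ȳᵢ
bottom flange | 6760.00 | 130.00 | 13.00 | 878800.00 | 87880.00
web | 3400.00 | 130.00 | 111.00 | 442000.00 | 377400.00
top flange | 1200.00 | 130.00 | 202.00 | 156000.00 | 242400.00
Σ | 11360.00 |  |  | 1476800.00 | 707680.00
X̄ = 1476800.00 / 11360.00 = 130.00 cm
Ȳ = 707680.00 / 11360.00 = 62.30 cm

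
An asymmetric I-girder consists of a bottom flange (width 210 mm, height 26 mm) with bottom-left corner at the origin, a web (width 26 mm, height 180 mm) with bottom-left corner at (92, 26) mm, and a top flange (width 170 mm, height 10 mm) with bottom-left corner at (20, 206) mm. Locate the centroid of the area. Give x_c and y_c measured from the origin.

bottom flange: A = 210 × 26 = 5460.00, centroid at (105.00, 13.00).
web: A = 26 × 180 = 4680.00, centroid at (105.00, 116.00).
top flange: A = 170 × 10 = 1700.00, centroid at (105.00, 211.00).
ΣA = 11840.00 mm²
ΣAx_c = (5460.00)(105.00) + (4680.00)(105.00) + (1700.00)(105.00) = 1243200.00 mm³
ΣAy_c = (5460.00)(13.00) + (4680.00)(116.00) + (1700.00)(211.00) = 972560.00 mm³
x_c = 1243200.00 / 11840.00 = 105.00 mm
y_c = 972560.00 / 11840.00 = 82.14 mm

x_c = 105.00 mm, y_c = 82.14 mm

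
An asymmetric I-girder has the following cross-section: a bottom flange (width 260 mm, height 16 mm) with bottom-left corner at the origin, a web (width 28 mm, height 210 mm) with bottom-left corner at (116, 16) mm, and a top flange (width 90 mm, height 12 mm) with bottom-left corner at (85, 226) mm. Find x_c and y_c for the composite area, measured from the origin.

bottom flange: A = 260 × 16 = 4160.00, centroid at (130.00, 8.00).
web: A = 28 × 210 = 5880.00, centroid at (130.00, 121.00).
top flange: A = 90 × 12 = 1080.00, centroid at (130.00, 232.00).
ΣA = 11120.00 mm², ΣAx_c = 1445600.00 mm³, ΣAy_c = 995320.00 mm³.
x_c = 1445600.00/11120.00 = 130.00 mm; y_c = 995320.00/11120.00 = 89.51 mm.

x_c = 130.00 mm, y_c = 89.51 mm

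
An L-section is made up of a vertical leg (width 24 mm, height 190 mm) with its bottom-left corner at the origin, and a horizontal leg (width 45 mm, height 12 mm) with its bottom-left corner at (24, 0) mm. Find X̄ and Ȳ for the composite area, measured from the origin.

X̄ = 15.65 mm, Ȳ = 85.58 mm

vertical leg: A = 24 × 190 = 4560.00, centroid at (12.00, 95.00).
horizontal leg: A = 45 × 12 = 540.00, centroid at (46.50, 6.00).
ΣA = 5100.00 mm², ΣAX̄ = 79830.00 mm³, ΣAȲ = 436440.00 mm³.
X̄ = 79830.00/5100.00 = 15.65 mm; Ȳ = 436440.00/5100.00 = 85.58 mm.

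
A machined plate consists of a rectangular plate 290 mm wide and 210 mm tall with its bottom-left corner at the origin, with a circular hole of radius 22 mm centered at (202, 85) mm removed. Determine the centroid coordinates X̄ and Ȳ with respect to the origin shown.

X̄ = 143.54 mm, Ȳ = 105.51 mm

plate: A = 290 × 210 = 60900.00, centroid at (145.00, 105.00).
hole: A = −π·22² = -1520.53, centroid at (202.00, 85.00).
ΣA = 59379.47 mm², ΣAX̄ = 8523352.77 mm³, ΣAȲ = 6265254.88 mm³.
X̄ = 8523352.77/59379.47 = 143.54 mm; Ȳ = 6265254.88/59379.47 = 105.51 mm.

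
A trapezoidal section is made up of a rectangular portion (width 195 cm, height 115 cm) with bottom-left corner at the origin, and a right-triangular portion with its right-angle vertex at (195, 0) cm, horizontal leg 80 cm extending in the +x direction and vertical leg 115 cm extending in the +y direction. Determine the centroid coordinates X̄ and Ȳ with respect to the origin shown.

X̄ = 118.63 cm, Ȳ = 54.24 cm

Part | A | x̄ᵢ | ȳᵢ | A·x̄ᵢ | A·ȳᵢ
rectangular portion | 22425.00 | 97.50 | 57.50 | 2186437.50 | 1289437.50
triangular portion | 4600.00 | 221.67 | 38.33 | 1019666.67 | 176333.33
Σ | 27025.00 |  |  | 3206104.17 | 1465770.83
X̄ = 3206104.17 / 27025.00 = 118.63 cm
Ȳ = 1465770.83 / 27025.00 = 54.24 cm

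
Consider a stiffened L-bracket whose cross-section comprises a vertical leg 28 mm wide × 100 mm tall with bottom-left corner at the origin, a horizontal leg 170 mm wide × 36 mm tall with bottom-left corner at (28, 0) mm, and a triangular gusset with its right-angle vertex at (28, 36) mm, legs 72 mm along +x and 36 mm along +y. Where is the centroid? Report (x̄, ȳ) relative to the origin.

Part | A | x̄ᵢ | ȳᵢ | A·x̄ᵢ | A·ȳᵢ
vertical leg | 2800.00 | 14.00 | 50.00 | 39200.00 | 140000.00
horizontal leg | 6120.00 | 113.00 | 18.00 | 691560.00 | 110160.00
gusset | 1296.00 | 52.00 | 48.00 | 67392.00 | 62208.00
Σ | 10216.00 |  |  | 798152.00 | 312368.00
x̄ = 798152.00 / 10216.00 = 78.13 mm
ȳ = 312368.00 / 10216.00 = 30.58 mm

x̄ = 78.13 mm, ȳ = 30.58 mm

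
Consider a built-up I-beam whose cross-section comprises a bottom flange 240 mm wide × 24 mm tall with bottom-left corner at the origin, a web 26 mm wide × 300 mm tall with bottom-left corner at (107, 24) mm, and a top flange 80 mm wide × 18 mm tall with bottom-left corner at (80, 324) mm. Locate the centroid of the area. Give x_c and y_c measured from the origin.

x_c = 120.00 mm, y_c = 127.06 mm

Part | A | x̄ᵢ | ȳᵢ | A·x̄ᵢ | A·ȳᵢ
bottom flange | 5760.00 | 120.00 | 12.00 | 691200.00 | 69120.00
web | 7800.00 | 120.00 | 174.00 | 936000.00 | 1357200.00
top flange | 1440.00 | 120.00 | 333.00 | 172800.00 | 479520.00
Σ | 15000.00 |  |  | 1800000.00 | 1905840.00
x_c = 1800000.00 / 15000.00 = 120.00 mm
y_c = 1905840.00 / 15000.00 = 127.06 mm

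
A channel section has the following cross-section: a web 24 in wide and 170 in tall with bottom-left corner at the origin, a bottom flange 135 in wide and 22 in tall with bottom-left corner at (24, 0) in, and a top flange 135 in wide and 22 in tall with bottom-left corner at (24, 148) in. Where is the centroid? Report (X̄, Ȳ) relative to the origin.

X̄ = 59.13 in, Ȳ = 85.00 in

Part | A | x̄ᵢ | ȳᵢ | A·x̄ᵢ | A·ȳᵢ
web | 4080.00 | 12.00 | 85.00 | 48960.00 | 346800.00
bottom flange | 2970.00 | 91.50 | 11.00 | 271755.00 | 32670.00
top flange | 2970.00 | 91.50 | 159.00 | 271755.00 | 472230.00
Σ | 10020.00 |  |  | 592470.00 | 851700.00
X̄ = 592470.00 / 10020.00 = 59.13 in
Ȳ = 851700.00 / 10020.00 = 85.00 in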